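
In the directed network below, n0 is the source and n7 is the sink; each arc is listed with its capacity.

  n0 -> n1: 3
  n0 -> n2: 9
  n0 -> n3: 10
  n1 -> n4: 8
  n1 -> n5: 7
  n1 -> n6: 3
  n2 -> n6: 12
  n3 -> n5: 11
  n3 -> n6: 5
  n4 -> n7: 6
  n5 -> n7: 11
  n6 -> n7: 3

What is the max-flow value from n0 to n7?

Augment n0→n1→n4→n7: bottleneck 3, flow now 3.
Augment n0→n2→n6→n7: bottleneck 3, flow now 6.
Augment n0→n3→n5→n7: bottleneck 10, flow now 16.
No augmenting path remains; maximum flow = 16.
In the residual graph, reachable from n0: {n0, n2, n6}.
Min-cut edges: n0→n1 (3), n0→n3 (10), n6→n7 (3); capacity 3 + 10 + 3 = 16.
This cut is saturated, so no flow can exceed 16.

16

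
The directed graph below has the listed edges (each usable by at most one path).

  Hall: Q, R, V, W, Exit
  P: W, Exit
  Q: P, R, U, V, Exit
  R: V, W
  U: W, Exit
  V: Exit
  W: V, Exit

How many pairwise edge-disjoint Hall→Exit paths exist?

4

Assign every edge capacity 1; by Menger, the answer equals the max flow.
Path Hall→Exit (+1); total 1.
Path Hall→Q→Exit (+1); total 2.
Path Hall→V→Exit (+1); total 3.
Path Hall→W→Exit (+1); total 4.
No residual Hall→Exit path; max flow = 4.
Certifying cut of size 4: {Hall→Exit, Hall→Q, V→Exit, W→Exit}.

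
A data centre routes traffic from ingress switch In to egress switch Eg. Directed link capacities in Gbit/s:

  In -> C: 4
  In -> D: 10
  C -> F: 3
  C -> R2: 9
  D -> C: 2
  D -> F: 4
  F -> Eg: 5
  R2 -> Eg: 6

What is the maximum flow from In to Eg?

Augment In→C→F→Eg: bottleneck 3, flow now 3.
Augment In→C→R2→Eg: bottleneck 1, flow now 4.
Augment In→D→F→Eg: bottleneck 2, flow now 6.
Augment In→D→C→R2→Eg: bottleneck 2, flow now 8.
Augment In→D→F→C→R2→Eg: bottleneck 2, flow now 10. (uses reverse residual edge)
No augmenting path remains; maximum flow = 10.
In the residual graph, reachable from In: {In, D}.
Min-cut edges: In→C (4), D→C (2), D→F (4); capacity 4 + 2 + 4 = 10.
This cut is saturated, so no flow can exceed 10.

10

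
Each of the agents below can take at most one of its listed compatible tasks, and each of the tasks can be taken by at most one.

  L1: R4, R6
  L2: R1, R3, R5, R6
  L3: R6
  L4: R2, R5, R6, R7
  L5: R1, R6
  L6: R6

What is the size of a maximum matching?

5

Unit-capacity flow: source→left, listed edges, right→sink; max matching = max flow.
Augmenting path L1→R4 (+1); matched 1.
Augmenting path L2→R1 (+1); matched 2.
Augmenting path L3→R6 (+1); matched 3.
Augmenting path L4→R2 (+1); matched 4.
Augmenting path L5→R1→L2→R3 (+1); matched 5.
No augmenting path remains; maximum matching = 5.
König certificate: {L1, L2, L4, L5, R6} is a vertex cover of size 5 (every listed pair touches it), so no matching can be larger.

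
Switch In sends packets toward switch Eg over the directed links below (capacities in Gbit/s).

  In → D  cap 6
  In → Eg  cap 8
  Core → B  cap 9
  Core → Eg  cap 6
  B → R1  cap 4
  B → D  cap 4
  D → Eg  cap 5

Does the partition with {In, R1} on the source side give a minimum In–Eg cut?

Given cut capacity: 6 + 8 = 14.
Augment In→Eg: bottleneck 8, flow now 8.
Augment In→D→Eg: bottleneck 5, flow now 13.
No augmenting path remains; maximum flow = 13.
In the residual graph, reachable from In: {In, D}.
Min-cut edges: In→Eg (8), D→Eg (5); capacity 8 + 5 = 13.
Cut capacity 14 exceeds the max flow 13, so it is not minimum.

No — its capacity is 14, but the minimum cut has capacity 13.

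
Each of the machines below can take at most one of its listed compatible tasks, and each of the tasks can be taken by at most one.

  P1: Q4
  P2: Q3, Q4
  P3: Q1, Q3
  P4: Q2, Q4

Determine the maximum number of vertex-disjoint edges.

4

Unit-capacity flow: source→left, listed edges, right→sink; max matching = max flow.
Augmenting path P1→Q4 (+1); matched 1.
Augmenting path P2→Q3 (+1); matched 2.
Augmenting path P3→Q1 (+1); matched 3.
Augmenting path P4→Q2 (+1); matched 4.
No augmenting path remains; maximum matching = 4.
König certificate: {P1, P2, P3, P4} is a vertex cover of size 4 (every listed pair touches it), so no matching can be larger.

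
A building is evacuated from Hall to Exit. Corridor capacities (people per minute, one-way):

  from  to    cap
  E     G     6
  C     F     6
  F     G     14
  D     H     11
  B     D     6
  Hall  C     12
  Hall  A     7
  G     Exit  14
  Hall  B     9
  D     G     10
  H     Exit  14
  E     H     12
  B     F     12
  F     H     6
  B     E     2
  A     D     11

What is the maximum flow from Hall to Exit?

Augment Hall→A→D→G→Exit: bottleneck 7, flow now 7.
Augment Hall→B→D→G→Exit: bottleneck 3, flow now 10.
Augment Hall→B→D→H→Exit: bottleneck 3, flow now 13.
Augment Hall→B→E→G→Exit: bottleneck 2, flow now 15.
Augment Hall→B→F→G→Exit: bottleneck 1, flow now 16.
Augment Hall→C→F→G→Exit: bottleneck 1, flow now 17.
Augment Hall→C→F→H→Exit: bottleneck 5, flow now 22.
No augmenting path remains; maximum flow = 22.
In the residual graph, reachable from Hall: {Hall, C}.
Min-cut edges: Hall→A (7), Hall→B (9), C→F (6); capacity 7 + 9 + 6 = 22.
This cut is saturated, so no flow can exceed 22.

22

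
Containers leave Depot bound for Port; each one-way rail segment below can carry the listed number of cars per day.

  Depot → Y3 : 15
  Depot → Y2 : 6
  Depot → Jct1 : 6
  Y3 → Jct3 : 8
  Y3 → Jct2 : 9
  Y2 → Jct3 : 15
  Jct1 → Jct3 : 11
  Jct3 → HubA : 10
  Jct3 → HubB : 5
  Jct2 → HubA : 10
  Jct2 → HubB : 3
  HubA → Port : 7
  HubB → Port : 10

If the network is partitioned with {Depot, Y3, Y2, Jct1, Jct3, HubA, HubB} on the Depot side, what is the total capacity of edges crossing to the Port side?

26

Edges leaving {Depot, Y3, Y2, Jct1, Jct3, HubA, HubB}: Y3→Jct2 (9), HubA→Port (7), HubB→Port (10).
Cut capacity = 9 + 7 + 10 = 26.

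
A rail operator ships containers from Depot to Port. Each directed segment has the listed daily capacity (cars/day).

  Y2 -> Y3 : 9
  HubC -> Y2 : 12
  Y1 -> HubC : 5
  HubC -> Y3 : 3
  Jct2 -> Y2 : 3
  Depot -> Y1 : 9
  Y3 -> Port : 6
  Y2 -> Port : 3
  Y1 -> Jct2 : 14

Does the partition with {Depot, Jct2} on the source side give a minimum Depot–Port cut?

Given cut capacity: 9 + 3 = 12.
Augment Depot→Y1→Jct2→Y2→Port: bottleneck 3, flow now 3.
Augment Depot→Y1→HubC→Y3→Port: bottleneck 3, flow now 6.
Augment Depot→Y1→HubC→Y2→Y3→Port: bottleneck 2, flow now 8.
No augmenting path remains; maximum flow = 8.
In the residual graph, reachable from Depot: {Depot, Y1, Jct2}.
Min-cut edges: Y1→HubC (5), Jct2→Y2 (3); capacity 5 + 3 = 8.
Cut capacity 12 exceeds the max flow 8, so it is not minimum.

No — its capacity is 12, but the minimum cut has capacity 8.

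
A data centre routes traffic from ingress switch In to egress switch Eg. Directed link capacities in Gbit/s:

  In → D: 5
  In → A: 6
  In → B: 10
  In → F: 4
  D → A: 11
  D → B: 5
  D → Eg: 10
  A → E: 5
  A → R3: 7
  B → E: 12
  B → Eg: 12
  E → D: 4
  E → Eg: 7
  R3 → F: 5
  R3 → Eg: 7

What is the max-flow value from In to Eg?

Augment In→D→Eg: bottleneck 5, flow now 5.
Augment In→B→Eg: bottleneck 10, flow now 15.
Augment In→A→E→Eg: bottleneck 5, flow now 20.
Augment In→A→R3→Eg: bottleneck 1, flow now 21.
No augmenting path remains; maximum flow = 21.
In the residual graph, reachable from In: {In, F}.
Min-cut edges: In→D (5), In→A (6), In→B (10); capacity 5 + 6 + 10 = 21.
This cut is saturated, so no flow can exceed 21.

21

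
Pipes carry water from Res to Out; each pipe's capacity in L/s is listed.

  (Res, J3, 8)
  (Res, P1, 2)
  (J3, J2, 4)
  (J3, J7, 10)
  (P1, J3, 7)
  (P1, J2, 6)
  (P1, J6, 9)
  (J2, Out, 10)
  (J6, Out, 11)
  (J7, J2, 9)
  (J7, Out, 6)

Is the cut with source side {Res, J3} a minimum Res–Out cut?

Given cut capacity: 2 + 4 + 10 = 16.
Augment Res→J3→J2→Out: bottleneck 4, flow now 4.
Augment Res→J3→J7→Out: bottleneck 4, flow now 8.
Augment Res→P1→J2→Out: bottleneck 2, flow now 10.
No augmenting path remains; maximum flow = 10.
In the residual graph, reachable from Res: {Res}.
Min-cut edges: Res→J3 (8), Res→P1 (2); capacity 8 + 2 = 10.
Cut capacity 16 exceeds the max flow 10, so it is not minimum.

No — its capacity is 16, but the minimum cut has capacity 10.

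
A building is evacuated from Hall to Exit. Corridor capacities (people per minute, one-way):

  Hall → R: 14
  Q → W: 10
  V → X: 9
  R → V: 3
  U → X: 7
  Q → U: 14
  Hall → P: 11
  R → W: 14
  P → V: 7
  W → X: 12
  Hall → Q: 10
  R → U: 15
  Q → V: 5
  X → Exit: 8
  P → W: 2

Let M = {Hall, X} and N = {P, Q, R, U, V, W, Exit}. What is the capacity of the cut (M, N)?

Edges leaving {Hall, X}: Hall→P (11), Hall→Q (10), Hall→R (14), X→Exit (8).
Cut capacity = 11 + 10 + 14 + 8 = 43.

43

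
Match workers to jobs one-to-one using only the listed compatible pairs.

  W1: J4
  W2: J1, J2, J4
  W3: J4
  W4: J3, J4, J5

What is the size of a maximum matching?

Unit-capacity flow: source→left, listed edges, right→sink; max matching = max flow.
Augmenting path W1→J4 (+1); matched 1.
Augmenting path W2→J1 (+1); matched 2.
Augmenting path W4→J3 (+1); matched 3.
No augmenting path remains; maximum matching = 3.
König certificate: {W2, W4, J4} is a vertex cover of size 3 (every listed pair touches it), so no matching can be larger.

3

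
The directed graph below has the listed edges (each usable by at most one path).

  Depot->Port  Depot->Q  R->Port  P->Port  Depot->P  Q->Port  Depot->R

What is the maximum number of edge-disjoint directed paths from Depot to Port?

Assign every edge capacity 1; by Menger, the answer equals the max flow.
Path Depot→Port (+1); total 1.
Path Depot→P→Port (+1); total 2.
Path Depot→Q→Port (+1); total 3.
Path Depot→R→Port (+1); total 4.
No residual Depot→Port path; max flow = 4.
Certifying cut of size 4: {Depot→P, Depot→Port, Depot→Q, Depot→R}.

4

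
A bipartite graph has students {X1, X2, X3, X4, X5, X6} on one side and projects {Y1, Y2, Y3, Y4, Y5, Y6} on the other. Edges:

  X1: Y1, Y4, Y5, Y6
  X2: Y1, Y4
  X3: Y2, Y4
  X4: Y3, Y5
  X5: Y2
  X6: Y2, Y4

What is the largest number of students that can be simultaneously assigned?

Unit-capacity flow: source→left, listed edges, right→sink; max matching = max flow.
Augmenting path X1→Y1 (+1); matched 1.
Augmenting path X2→Y4 (+1); matched 2.
Augmenting path X3→Y2 (+1); matched 3.
Augmenting path X4→Y3 (+1); matched 4.
Augmenting path X6→Y4→X2→Y1→X1→Y5 (+1); matched 5.
No augmenting path remains; maximum matching = 5.
König certificate: {X1, X2, X4, Y2, Y4} is a vertex cover of size 5 (every listed pair touches it), so no matching can be larger.

5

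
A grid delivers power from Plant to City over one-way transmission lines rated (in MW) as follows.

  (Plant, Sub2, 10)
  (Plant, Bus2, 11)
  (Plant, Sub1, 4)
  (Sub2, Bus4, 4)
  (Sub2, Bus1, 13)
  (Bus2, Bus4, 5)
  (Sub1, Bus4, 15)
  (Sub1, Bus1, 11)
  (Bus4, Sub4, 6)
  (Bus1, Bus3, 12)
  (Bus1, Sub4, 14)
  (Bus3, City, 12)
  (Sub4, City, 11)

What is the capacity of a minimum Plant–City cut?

19

Augment Plant→Sub2→Bus4→Sub4→City: bottleneck 4, flow now 4.
Augment Plant→Sub2→Bus1→Bus3→City: bottleneck 6, flow now 10.
Augment Plant→Bus2→Bus4→Sub4→City: bottleneck 2, flow now 12.
Augment Plant→Sub1→Bus1→Bus3→City: bottleneck 4, flow now 16.
Augment Plant→Bus2→Bus4→Sub2→Bus1→Bus3→City: bottleneck 2, flow now 18. (uses reverse residual edge)
Augment Plant→Bus2→Bus4→Sub2→Bus1→Sub4→City: bottleneck 1, flow now 19. (uses reverse residual edge)
No augmenting path remains; maximum flow = 19.
By max-flow min-cut, the minimum cut capacity equals the max flow.
In the residual graph, reachable from Plant: {Plant, Bus2}.
Min-cut edges: Plant→Sub2 (10), Plant→Sub1 (4), Bus2→Bus4 (5); capacity 10 + 4 + 5 = 19.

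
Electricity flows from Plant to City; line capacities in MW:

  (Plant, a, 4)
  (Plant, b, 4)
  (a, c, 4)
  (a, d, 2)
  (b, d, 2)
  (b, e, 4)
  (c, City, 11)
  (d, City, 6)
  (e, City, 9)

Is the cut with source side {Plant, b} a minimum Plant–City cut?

Given cut capacity: 4 + 2 + 4 = 10.
Augment Plant→a→c→City: bottleneck 4, flow now 4.
Augment Plant→b→d→City: bottleneck 2, flow now 6.
Augment Plant→b→e→City: bottleneck 2, flow now 8.
No augmenting path remains; maximum flow = 8.
In the residual graph, reachable from Plant: {Plant}.
Min-cut edges: Plant→a (4), Plant→b (4); capacity 4 + 4 = 8.
Cut capacity 10 exceeds the max flow 8, so it is not minimum.

No — its capacity is 10, but the minimum cut has capacity 8.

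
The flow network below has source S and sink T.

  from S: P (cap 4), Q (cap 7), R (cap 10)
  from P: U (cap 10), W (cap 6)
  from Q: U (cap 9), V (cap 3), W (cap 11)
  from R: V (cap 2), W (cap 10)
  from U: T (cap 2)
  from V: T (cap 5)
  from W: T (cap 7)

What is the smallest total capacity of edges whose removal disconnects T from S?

14

Augment S→P→U→T: bottleneck 2, flow now 2.
Augment S→P→W→T: bottleneck 2, flow now 4.
Augment S→Q→V→T: bottleneck 3, flow now 7.
Augment S→Q→W→T: bottleneck 4, flow now 11.
Augment S→R→V→T: bottleneck 2, flow now 13.
Augment S→R→W→T: bottleneck 1, flow now 14.
No augmenting path remains; maximum flow = 14.
By max-flow min-cut, the minimum cut capacity equals the max flow.
In the residual graph, reachable from S: {S, P, Q, R, U, W}.
Min-cut edges: Q→V (3), R→V (2), U→T (2), W→T (7); capacity 3 + 2 + 2 + 7 = 14.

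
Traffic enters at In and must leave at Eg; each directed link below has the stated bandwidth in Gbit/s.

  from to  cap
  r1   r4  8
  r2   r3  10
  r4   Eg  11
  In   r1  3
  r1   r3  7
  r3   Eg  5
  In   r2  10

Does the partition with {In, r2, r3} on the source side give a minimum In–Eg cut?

Yes — it is a minimum cut (capacity 8).

Given cut capacity: 3 + 5 = 8.
Augment In→r1→r3→Eg: bottleneck 3, flow now 3.
Augment In→r2→r3→Eg: bottleneck 2, flow now 5.
Augment In→r2→r3→r1→r4→Eg: bottleneck 3, flow now 8. (uses reverse residual edge)
No augmenting path remains; maximum flow = 8.
Cut capacity 8 equals the max flow, so it is a minimum cut.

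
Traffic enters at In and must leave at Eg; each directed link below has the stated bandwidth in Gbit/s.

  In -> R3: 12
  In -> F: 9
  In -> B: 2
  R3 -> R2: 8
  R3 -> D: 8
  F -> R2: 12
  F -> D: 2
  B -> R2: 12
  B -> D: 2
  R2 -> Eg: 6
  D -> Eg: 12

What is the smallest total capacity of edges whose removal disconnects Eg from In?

18

Augment In→R3→R2→Eg: bottleneck 6, flow now 6.
Augment In→R3→D→Eg: bottleneck 6, flow now 12.
Augment In→F→D→Eg: bottleneck 2, flow now 14.
Augment In→B→D→Eg: bottleneck 2, flow now 16.
Augment In→F→R2→R3→D→Eg: bottleneck 2, flow now 18. (uses reverse residual edge)
No augmenting path remains; maximum flow = 18.
By max-flow min-cut, the minimum cut capacity equals the max flow.
In the residual graph, reachable from In: {In, R3, F, R2}.
Min-cut edges: In→B (2), R3→D (8), F→D (2), R2→Eg (6); capacity 2 + 8 + 2 + 6 = 18.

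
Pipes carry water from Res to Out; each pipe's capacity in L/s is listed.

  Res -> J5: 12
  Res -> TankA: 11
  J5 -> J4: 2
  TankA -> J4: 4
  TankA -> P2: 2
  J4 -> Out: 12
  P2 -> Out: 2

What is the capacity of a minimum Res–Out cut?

Augment Res→J5→J4→Out: bottleneck 2, flow now 2.
Augment Res→TankA→J4→Out: bottleneck 4, flow now 6.
Augment Res→TankA→P2→Out: bottleneck 2, flow now 8.
No augmenting path remains; maximum flow = 8.
By max-flow min-cut, the minimum cut capacity equals the max flow.
In the residual graph, reachable from Res: {Res, J5, TankA}.
Min-cut edges: J5→J4 (2), TankA→J4 (4), TankA→P2 (2); capacity 2 + 4 + 2 = 8.

8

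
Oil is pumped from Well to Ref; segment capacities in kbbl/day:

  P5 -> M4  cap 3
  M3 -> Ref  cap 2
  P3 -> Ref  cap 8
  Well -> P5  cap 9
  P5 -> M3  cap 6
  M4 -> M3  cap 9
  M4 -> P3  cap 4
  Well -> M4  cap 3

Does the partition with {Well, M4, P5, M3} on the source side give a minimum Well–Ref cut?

Yes — it is a minimum cut (capacity 6).

Given cut capacity: 4 + 2 = 6.
Augment Well→M4→M3→Ref: bottleneck 2, flow now 2.
Augment Well→M4→P3→Ref: bottleneck 1, flow now 3.
Augment Well→P5→M4→P3→Ref: bottleneck 3, flow now 6.
No augmenting path remains; maximum flow = 6.
Cut capacity 6 equals the max flow, so it is a minimum cut.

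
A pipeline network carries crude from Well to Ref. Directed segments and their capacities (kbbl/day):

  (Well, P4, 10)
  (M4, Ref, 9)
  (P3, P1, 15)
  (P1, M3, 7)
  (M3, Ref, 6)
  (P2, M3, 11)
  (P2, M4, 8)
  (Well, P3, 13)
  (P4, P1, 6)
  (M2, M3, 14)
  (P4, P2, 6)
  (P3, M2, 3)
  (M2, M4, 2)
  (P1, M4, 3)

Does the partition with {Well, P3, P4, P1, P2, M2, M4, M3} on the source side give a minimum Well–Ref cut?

Yes — it is a minimum cut (capacity 15).

Given cut capacity: 9 + 6 = 15.
Augment Well→P3→P1→M4→Ref: bottleneck 3, flow now 3.
Augment Well→P3→P1→M3→Ref: bottleneck 6, flow now 9.
Augment Well→P3→M2→M4→Ref: bottleneck 2, flow now 11.
Augment Well→P4→P2→M4→Ref: bottleneck 4, flow now 15.
No augmenting path remains; maximum flow = 15.
Cut capacity 15 equals the max flow, so it is a minimum cut.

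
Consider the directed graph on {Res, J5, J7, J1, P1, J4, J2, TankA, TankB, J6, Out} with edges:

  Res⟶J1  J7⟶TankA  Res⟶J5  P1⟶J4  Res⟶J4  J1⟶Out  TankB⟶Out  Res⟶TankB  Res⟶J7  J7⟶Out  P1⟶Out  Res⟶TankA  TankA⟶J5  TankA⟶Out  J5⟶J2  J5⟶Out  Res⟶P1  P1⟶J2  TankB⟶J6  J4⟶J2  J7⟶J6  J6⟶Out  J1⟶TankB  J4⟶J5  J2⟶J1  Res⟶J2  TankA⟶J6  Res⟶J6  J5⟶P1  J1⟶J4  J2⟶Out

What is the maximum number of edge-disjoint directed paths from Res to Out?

Assign every edge capacity 1; by Menger, the answer equals the max flow.
Path Res→J5→Out (+1); total 1.
Path Res→J7→Out (+1); total 2.
Path Res→J1→Out (+1); total 3.
Path Res→P1→Out (+1); total 4.
Path Res→J2→Out (+1); total 5.
Path Res→TankA→Out (+1); total 6.
Path Res→TankB→Out (+1); total 7.
Path Res→J6→Out (+1); total 8.
No residual Res→Out path; max flow = 8.
Certifying cut of size 8: {J1→Out, J2→Out, J5→Out, J6→Out, P1→Out, Res→J7, Res→TankA, TankB→Out}.

8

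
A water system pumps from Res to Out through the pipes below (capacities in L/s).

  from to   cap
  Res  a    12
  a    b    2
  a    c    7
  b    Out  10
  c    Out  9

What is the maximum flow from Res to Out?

9

Augment Res→a→b→Out: bottleneck 2, flow now 2.
Augment Res→a→c→Out: bottleneck 7, flow now 9.
No augmenting path remains; maximum flow = 9.
In the residual graph, reachable from Res: {Res, a}.
Min-cut edges: a→b (2), a→c (7); capacity 2 + 7 = 9.
This cut is saturated, so no flow can exceed 9.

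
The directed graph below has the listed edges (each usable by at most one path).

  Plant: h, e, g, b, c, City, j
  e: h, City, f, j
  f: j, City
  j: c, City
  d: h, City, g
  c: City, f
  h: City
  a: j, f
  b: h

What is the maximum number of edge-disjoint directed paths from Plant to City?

Assign every edge capacity 1; by Menger, the answer equals the max flow.
Path Plant→City (+1); total 1.
Path Plant→c→City (+1); total 2.
Path Plant→e→City (+1); total 3.
Path Plant→h→City (+1); total 4.
Path Plant→j→City (+1); total 5.
No residual Plant→City path; max flow = 5.
Certifying cut of size 5: {Plant→City, Plant→c, Plant→e, Plant→j, h→City}.

5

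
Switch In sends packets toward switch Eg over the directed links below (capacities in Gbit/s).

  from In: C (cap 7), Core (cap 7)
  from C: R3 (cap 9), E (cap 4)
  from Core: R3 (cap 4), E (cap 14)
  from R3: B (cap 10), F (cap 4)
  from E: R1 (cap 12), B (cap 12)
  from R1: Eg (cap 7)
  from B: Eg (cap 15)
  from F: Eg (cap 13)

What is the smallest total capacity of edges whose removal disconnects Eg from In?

Augment In→C→R3→B→Eg: bottleneck 7, flow now 7.
Augment In→Core→R3→B→Eg: bottleneck 3, flow now 10.
Augment In→Core→R3→F→Eg: bottleneck 1, flow now 11.
Augment In→Core→E→R1→Eg: bottleneck 3, flow now 14.
No augmenting path remains; maximum flow = 14.
By max-flow min-cut, the minimum cut capacity equals the max flow.
In the residual graph, reachable from In: {In}.
Min-cut edges: In→C (7), In→Core (7); capacity 7 + 7 = 14.

14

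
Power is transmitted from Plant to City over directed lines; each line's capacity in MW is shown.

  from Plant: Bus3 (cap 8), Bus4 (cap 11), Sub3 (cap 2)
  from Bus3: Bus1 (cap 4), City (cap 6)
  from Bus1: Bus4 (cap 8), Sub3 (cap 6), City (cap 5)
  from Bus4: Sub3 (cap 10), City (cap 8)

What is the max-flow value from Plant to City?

Augment Plant→Bus3→City: bottleneck 6, flow now 6.
Augment Plant→Bus4→City: bottleneck 8, flow now 14.
Augment Plant→Bus3→Bus1→City: bottleneck 2, flow now 16.
No augmenting path remains; maximum flow = 16.
In the residual graph, reachable from Plant: {Plant, Bus4, Sub3}.
Min-cut edges: Plant→Bus3 (8), Bus4→City (8); capacity 8 + 8 = 16.
This cut is saturated, so no flow can exceed 16.

16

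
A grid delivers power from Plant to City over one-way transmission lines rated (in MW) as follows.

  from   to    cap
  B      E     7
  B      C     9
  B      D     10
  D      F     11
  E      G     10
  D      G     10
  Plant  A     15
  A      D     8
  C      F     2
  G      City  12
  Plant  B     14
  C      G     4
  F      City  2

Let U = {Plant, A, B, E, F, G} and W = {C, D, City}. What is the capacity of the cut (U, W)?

Edges leaving {Plant, A, B, E, F, G}: A→D (8), B→C (9), B→D (10), F→City (2), G→City (12).
Cut capacity = 8 + 9 + 10 + 2 + 12 = 41.

41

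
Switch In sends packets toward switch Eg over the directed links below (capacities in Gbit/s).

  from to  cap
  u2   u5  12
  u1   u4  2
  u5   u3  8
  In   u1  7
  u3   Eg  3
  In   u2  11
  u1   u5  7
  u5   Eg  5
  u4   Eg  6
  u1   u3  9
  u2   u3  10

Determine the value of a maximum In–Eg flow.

10

Augment In→u1→u3→Eg: bottleneck 3, flow now 3.
Augment In→u1→u4→Eg: bottleneck 2, flow now 5.
Augment In→u1→u5→Eg: bottleneck 2, flow now 7.
Augment In→u2→u5→Eg: bottleneck 3, flow now 10.
No augmenting path remains; maximum flow = 10.
In the residual graph, reachable from In: {In, u1, u2, u3, u5}.
Min-cut edges: u1→u4 (2), u3→Eg (3), u5→Eg (5); capacity 2 + 3 + 5 = 10.
This cut is saturated, so no flow can exceed 10.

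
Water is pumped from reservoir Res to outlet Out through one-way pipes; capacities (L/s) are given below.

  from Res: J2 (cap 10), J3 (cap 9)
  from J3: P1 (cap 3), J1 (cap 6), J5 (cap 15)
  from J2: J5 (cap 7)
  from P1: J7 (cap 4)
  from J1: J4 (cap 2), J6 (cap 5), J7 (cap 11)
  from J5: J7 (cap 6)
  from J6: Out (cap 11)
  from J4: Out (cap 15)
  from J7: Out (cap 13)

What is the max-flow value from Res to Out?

Augment Res→J3→P1→J7→Out: bottleneck 3, flow now 3.
Augment Res→J3→J1→J6→Out: bottleneck 5, flow now 8.
Augment Res→J3→J1→J4→Out: bottleneck 1, flow now 9.
Augment Res→J2→J5→J7→Out: bottleneck 6, flow now 15.
No augmenting path remains; maximum flow = 15.
In the residual graph, reachable from Res: {Res, J2, J5}.
Min-cut edges: Res→J3 (9), J5→J7 (6); capacity 9 + 6 = 15.
This cut is saturated, so no flow can exceed 15.

15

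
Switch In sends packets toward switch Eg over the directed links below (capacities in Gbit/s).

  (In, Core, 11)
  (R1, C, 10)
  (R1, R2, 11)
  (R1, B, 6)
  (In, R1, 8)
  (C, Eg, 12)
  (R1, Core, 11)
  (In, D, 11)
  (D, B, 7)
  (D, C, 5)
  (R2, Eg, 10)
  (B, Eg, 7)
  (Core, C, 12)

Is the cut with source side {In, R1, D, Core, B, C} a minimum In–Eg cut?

No — its capacity is 30, but the minimum cut has capacity 27.

Given cut capacity: 11 + 7 + 12 = 30.
Augment In→R1→B→Eg: bottleneck 6, flow now 6.
Augment In→R1→C→Eg: bottleneck 2, flow now 8.
Augment In→D→B→Eg: bottleneck 1, flow now 9.
Augment In→D→C→Eg: bottleneck 5, flow now 14.
Augment In→Core→C→Eg: bottleneck 5, flow now 19.
Augment In→D→B→R1→R2→Eg: bottleneck 5, flow now 24. (uses reverse residual edge)
Augment In→Core→C→R1→R2→Eg: bottleneck 2, flow now 26. (uses reverse residual edge)
Augment In→Core→C→D→B→R1→R2→Eg: bottleneck 1, flow now 27. (uses reverse residual edge)
No augmenting path remains; maximum flow = 27.
In the residual graph, reachable from In: {In, D, Core, C}.
Min-cut edges: In→R1 (8), D→B (7), C→Eg (12); capacity 8 + 7 + 12 = 27.
Cut capacity 30 exceeds the max flow 27, so it is not minimum.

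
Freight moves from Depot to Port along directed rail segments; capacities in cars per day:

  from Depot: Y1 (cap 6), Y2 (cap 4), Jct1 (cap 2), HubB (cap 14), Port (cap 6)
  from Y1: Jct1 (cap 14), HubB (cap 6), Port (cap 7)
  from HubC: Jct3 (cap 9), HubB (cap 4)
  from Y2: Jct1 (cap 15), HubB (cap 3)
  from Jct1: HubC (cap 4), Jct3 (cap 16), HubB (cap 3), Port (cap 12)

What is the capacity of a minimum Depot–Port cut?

18

Augment Depot→Port: bottleneck 6, flow now 6.
Augment Depot→Y1→Port: bottleneck 6, flow now 12.
Augment Depot→Jct1→Port: bottleneck 2, flow now 14.
Augment Depot→Y2→Jct1→Port: bottleneck 4, flow now 18.
No augmenting path remains; maximum flow = 18.
By max-flow min-cut, the minimum cut capacity equals the max flow.
In the residual graph, reachable from Depot: {Depot, HubB}.
Min-cut edges: Depot→Y1 (6), Depot→Y2 (4), Depot→Jct1 (2), Depot→Port (6); capacity 6 + 4 + 2 + 6 = 18.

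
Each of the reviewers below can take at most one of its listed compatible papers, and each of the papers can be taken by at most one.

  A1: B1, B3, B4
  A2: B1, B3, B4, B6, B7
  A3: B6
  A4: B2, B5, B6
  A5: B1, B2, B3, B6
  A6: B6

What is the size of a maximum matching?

Unit-capacity flow: source→left, listed edges, right→sink; max matching = max flow.
Augmenting path A1→B1 (+1); matched 1.
Augmenting path A2→B3 (+1); matched 2.
Augmenting path A3→B6 (+1); matched 3.
Augmenting path A4→B2 (+1); matched 4.
Augmenting path A5→B1→A1→B4 (+1); matched 5.
No augmenting path remains; maximum matching = 5.
König certificate: {A1, A2, A4, A5, B6} is a vertex cover of size 5 (every listed pair touches it), so no matching can be larger.

5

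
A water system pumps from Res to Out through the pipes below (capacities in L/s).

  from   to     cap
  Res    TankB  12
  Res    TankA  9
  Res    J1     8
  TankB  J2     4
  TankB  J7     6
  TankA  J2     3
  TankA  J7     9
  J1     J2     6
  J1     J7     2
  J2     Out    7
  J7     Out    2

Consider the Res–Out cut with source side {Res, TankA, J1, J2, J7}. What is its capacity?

Edges leaving {Res, TankA, J1, J2, J7}: Res→TankB (12), J2→Out (7), J7→Out (2).
Cut capacity = 12 + 7 + 2 = 21.

21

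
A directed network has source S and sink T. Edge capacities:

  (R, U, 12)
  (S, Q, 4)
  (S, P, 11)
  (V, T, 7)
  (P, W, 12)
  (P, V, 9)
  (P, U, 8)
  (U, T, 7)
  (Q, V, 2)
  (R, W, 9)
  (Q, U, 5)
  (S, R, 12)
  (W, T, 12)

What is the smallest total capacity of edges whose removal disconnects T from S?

26

Augment S→P→U→T: bottleneck 7, flow now 7.
Augment S→P→V→T: bottleneck 4, flow now 11.
Augment S→Q→V→T: bottleneck 2, flow now 13.
Augment S→R→W→T: bottleneck 9, flow now 22.
Augment S→Q→U→P→V→T: bottleneck 1, flow now 23. (uses reverse residual edge)
Augment S→Q→U→P→W→T: bottleneck 1, flow now 24. (uses reverse residual edge)
Augment S→R→U→P→W→T: bottleneck 2, flow now 26. (uses reverse residual edge)
No augmenting path remains; maximum flow = 26.
By max-flow min-cut, the minimum cut capacity equals the max flow.
In the residual graph, reachable from S: {S, P, Q, R, U, V, W}.
Min-cut edges: U→T (7), V→T (7), W→T (12); capacity 7 + 7 + 12 = 26.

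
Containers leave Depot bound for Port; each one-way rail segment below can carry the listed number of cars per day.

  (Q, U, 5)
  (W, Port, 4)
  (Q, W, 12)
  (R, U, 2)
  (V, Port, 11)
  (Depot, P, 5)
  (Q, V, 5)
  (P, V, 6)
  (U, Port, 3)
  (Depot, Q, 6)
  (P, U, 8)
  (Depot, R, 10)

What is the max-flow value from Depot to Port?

13

Augment Depot→P→U→Port: bottleneck 3, flow now 3.
Augment Depot→P→V→Port: bottleneck 2, flow now 5.
Augment Depot→Q→V→Port: bottleneck 5, flow now 10.
Augment Depot→Q→W→Port: bottleneck 1, flow now 11.
Augment Depot→R→U→P→V→Port: bottleneck 2, flow now 13. (uses reverse residual edge)
No augmenting path remains; maximum flow = 13.
In the residual graph, reachable from Depot: {Depot, R}.
Min-cut edges: Depot→P (5), Depot→Q (6), R→U (2); capacity 5 + 6 + 2 = 13.
This cut is saturated, so no flow can exceed 13.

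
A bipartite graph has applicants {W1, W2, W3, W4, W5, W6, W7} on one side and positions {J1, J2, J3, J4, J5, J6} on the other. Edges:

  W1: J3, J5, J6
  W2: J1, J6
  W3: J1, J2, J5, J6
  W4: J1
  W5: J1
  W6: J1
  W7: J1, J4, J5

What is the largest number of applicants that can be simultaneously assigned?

Unit-capacity flow: source→left, listed edges, right→sink; max matching = max flow.
Augmenting path W1→J3 (+1); matched 1.
Augmenting path W2→J1 (+1); matched 2.
Augmenting path W3→J2 (+1); matched 3.
Augmenting path W7→J4 (+1); matched 4.
Augmenting path W4→J1→W2→J6 (+1); matched 5.
No augmenting path remains; maximum matching = 5.
König certificate: {W1, W2, W3, W7, J1} is a vertex cover of size 5 (every listed pair touches it), so no matching can be larger.

5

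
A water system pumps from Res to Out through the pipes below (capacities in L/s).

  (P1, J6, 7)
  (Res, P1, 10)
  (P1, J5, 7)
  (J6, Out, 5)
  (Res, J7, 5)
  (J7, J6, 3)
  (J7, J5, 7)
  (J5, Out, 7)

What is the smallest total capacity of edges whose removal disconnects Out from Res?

12

Augment Res→J7→J5→Out: bottleneck 5, flow now 5.
Augment Res→P1→J5→Out: bottleneck 2, flow now 7.
Augment Res→P1→J6→Out: bottleneck 5, flow now 12.
No augmenting path remains; maximum flow = 12.
By max-flow min-cut, the minimum cut capacity equals the max flow.
In the residual graph, reachable from Res: {Res, J7, P1, J5, J6}.
Min-cut edges: J5→Out (7), J6→Out (5); capacity 7 + 5 = 12.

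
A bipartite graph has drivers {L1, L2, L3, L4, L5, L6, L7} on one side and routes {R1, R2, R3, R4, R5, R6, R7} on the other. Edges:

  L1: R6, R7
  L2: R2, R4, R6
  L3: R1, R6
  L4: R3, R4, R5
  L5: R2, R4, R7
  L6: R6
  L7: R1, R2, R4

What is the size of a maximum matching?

Unit-capacity flow: source→left, listed edges, right→sink; max matching = max flow.
Augmenting path L1→R6 (+1); matched 1.
Augmenting path L2→R2 (+1); matched 2.
Augmenting path L3→R1 (+1); matched 3.
Augmenting path L4→R3 (+1); matched 4.
Augmenting path L5→R4 (+1); matched 5.
Augmenting path L6→R6→L1→R7 (+1); matched 6.
No augmenting path remains; maximum matching = 6.
König certificate: {L4, R1, R2, R4, R6, R7} is a vertex cover of size 6 (every listed pair touches it), so no matching can be larger.

6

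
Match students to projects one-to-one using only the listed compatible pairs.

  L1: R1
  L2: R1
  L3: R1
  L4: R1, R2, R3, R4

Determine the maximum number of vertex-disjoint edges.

Unit-capacity flow: source→left, listed edges, right→sink; max matching = max flow.
Augmenting path L1→R1 (+1); matched 1.
Augmenting path L4→R2 (+1); matched 2.
No augmenting path remains; maximum matching = 2.
König certificate: {L4, R1} is a vertex cover of size 2 (every listed pair touches it), so no matching can be larger.

2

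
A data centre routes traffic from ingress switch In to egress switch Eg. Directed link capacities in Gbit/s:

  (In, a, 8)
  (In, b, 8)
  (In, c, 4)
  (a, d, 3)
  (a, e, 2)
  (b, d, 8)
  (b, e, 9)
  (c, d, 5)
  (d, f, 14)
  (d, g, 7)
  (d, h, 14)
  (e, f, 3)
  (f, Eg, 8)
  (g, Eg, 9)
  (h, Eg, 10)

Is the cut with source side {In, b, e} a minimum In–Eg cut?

No — its capacity is 23, but the minimum cut has capacity 17.

Given cut capacity: 8 + 4 + 8 + 3 = 23.
Augment In→a→d→f→Eg: bottleneck 3, flow now 3.
Augment In→a→e→f→Eg: bottleneck 2, flow now 5.
Augment In→b→d→f→Eg: bottleneck 3, flow now 8.
Augment In→b→d→g→Eg: bottleneck 5, flow now 13.
Augment In→c→d→g→Eg: bottleneck 2, flow now 15.
Augment In→c→d→h→Eg: bottleneck 2, flow now 17.
No augmenting path remains; maximum flow = 17.
In the residual graph, reachable from In: {In, a}.
Min-cut edges: In→b (8), In→c (4), a→d (3), a→e (2); capacity 8 + 4 + 3 + 2 = 17.
Cut capacity 23 exceeds the max flow 17, so it is not minimum.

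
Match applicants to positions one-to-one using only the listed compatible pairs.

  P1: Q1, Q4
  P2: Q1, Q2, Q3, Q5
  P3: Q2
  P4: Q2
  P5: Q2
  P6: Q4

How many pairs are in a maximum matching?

Unit-capacity flow: source→left, listed edges, right→sink; max matching = max flow.
Augmenting path P1→Q1 (+1); matched 1.
Augmenting path P2→Q2 (+1); matched 2.
Augmenting path P6→Q4 (+1); matched 3.
Augmenting path P3→Q2→P2→Q3 (+1); matched 4.
No augmenting path remains; maximum matching = 4.
König certificate: {P1, P2, P6, Q2} is a vertex cover of size 4 (every listed pair touches it), so no matching can be larger.

4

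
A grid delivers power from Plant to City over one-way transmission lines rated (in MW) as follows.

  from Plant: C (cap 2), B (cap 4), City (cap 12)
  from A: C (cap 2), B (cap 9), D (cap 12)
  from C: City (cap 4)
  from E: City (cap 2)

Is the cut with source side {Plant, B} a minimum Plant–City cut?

Yes — it is a minimum cut (capacity 14).

Given cut capacity: 2 + 12 = 14.
Augment Plant→City: bottleneck 12, flow now 12.
Augment Plant→C→City: bottleneck 2, flow now 14.
No augmenting path remains; maximum flow = 14.
Cut capacity 14 equals the max flow, so it is a minimum cut.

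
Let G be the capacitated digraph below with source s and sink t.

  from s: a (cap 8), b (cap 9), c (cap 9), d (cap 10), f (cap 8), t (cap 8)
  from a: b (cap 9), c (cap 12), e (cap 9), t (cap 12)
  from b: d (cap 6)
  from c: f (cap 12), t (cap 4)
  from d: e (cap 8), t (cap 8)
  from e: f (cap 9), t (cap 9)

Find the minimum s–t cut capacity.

36

Augment s→t: bottleneck 8, flow now 8.
Augment s→a→t: bottleneck 8, flow now 16.
Augment s→c→t: bottleneck 4, flow now 20.
Augment s→d→t: bottleneck 8, flow now 28.
Augment s→d→e→t: bottleneck 2, flow now 30.
Augment s→b→d→e→t: bottleneck 6, flow now 36.
No augmenting path remains; maximum flow = 36.
By max-flow min-cut, the minimum cut capacity equals the max flow.
In the residual graph, reachable from s: {s, b, c, f}.
Min-cut edges: s→a (8), s→d (10), s→t (8), b→d (6), c→t (4); capacity 8 + 10 + 8 + 6 + 4 = 36.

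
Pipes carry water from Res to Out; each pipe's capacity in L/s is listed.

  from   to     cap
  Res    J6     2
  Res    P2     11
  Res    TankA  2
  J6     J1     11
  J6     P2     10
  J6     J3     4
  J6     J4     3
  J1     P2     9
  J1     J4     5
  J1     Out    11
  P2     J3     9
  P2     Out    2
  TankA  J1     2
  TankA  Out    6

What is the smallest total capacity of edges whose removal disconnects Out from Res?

6

Augment Res→P2→Out: bottleneck 2, flow now 2.
Augment Res→TankA→Out: bottleneck 2, flow now 4.
Augment Res→J6→J1→Out: bottleneck 2, flow now 6.
No augmenting path remains; maximum flow = 6.
By max-flow min-cut, the minimum cut capacity equals the max flow.
In the residual graph, reachable from Res: {Res, P2, J3}.
Min-cut edges: Res→J6 (2), Res→TankA (2), P2→Out (2); capacity 2 + 2 + 2 = 6.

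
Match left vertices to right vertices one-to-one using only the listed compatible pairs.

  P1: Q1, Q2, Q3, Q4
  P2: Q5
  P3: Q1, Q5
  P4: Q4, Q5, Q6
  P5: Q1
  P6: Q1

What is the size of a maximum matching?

Unit-capacity flow: source→left, listed edges, right→sink; max matching = max flow.
Augmenting path P1→Q1 (+1); matched 1.
Augmenting path P2→Q5 (+1); matched 2.
Augmenting path P4→Q4 (+1); matched 3.
Augmenting path P3→Q1→P1→Q2 (+1); matched 4.
No augmenting path remains; maximum matching = 4.
König certificate: {P1, P4, Q1, Q5} is a vertex cover of size 4 (every listed pair touches it), so no matching can be larger.

4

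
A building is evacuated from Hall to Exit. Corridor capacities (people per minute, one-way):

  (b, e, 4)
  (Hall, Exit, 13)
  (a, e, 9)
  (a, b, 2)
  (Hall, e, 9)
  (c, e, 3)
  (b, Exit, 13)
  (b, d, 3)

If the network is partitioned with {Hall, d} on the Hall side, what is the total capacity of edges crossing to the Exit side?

Edges leaving {Hall, d}: Hall→e (9), Hall→Exit (13).
Cut capacity = 9 + 13 = 22.

22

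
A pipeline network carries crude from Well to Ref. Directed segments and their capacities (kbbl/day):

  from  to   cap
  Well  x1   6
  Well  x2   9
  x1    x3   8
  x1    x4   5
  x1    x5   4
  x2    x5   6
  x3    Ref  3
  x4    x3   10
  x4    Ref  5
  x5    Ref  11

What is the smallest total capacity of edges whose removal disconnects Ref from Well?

Augment Well→x1→x3→Ref: bottleneck 3, flow now 3.
Augment Well→x1→x4→Ref: bottleneck 3, flow now 6.
Augment Well→x2→x5→Ref: bottleneck 6, flow now 12.
No augmenting path remains; maximum flow = 12.
By max-flow min-cut, the minimum cut capacity equals the max flow.
In the residual graph, reachable from Well: {Well, x2}.
Min-cut edges: Well→x1 (6), x2→x5 (6); capacity 6 + 6 = 12.

12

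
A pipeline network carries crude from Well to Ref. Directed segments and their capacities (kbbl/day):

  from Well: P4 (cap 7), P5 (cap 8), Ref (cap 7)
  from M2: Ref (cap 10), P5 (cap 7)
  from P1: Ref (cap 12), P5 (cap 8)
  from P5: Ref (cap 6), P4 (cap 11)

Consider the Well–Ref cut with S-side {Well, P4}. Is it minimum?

No — its capacity is 15, but the minimum cut has capacity 13.

Given cut capacity: 8 + 7 = 15.
Augment Well→Ref: bottleneck 7, flow now 7.
Augment Well→P5→Ref: bottleneck 6, flow now 13.
No augmenting path remains; maximum flow = 13.
In the residual graph, reachable from Well: {Well, P5, P4}.
Min-cut edges: Well→Ref (7), P5→Ref (6); capacity 7 + 6 = 13.
Cut capacity 15 exceeds the max flow 13, so it is not minimum.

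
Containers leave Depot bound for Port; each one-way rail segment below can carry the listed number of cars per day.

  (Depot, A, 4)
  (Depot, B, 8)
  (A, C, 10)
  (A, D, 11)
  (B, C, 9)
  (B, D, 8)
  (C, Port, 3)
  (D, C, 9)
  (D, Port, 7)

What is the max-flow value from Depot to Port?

10

Augment Depot→A→C→Port: bottleneck 3, flow now 3.
Augment Depot→A→D→Port: bottleneck 1, flow now 4.
Augment Depot→B→D→Port: bottleneck 6, flow now 10.
No augmenting path remains; maximum flow = 10.
In the residual graph, reachable from Depot: {Depot, A, B, C, D}.
Min-cut edges: C→Port (3), D→Port (7); capacity 3 + 7 = 10.
This cut is saturated, so no flow can exceed 10.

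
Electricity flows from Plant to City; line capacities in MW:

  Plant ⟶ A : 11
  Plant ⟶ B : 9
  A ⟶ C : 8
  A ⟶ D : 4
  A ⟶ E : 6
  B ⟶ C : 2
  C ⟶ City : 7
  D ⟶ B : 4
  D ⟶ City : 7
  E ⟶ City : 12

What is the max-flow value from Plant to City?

Augment Plant→A→C→City: bottleneck 7, flow now 7.
Augment Plant→A→D→City: bottleneck 4, flow now 11.
Augment Plant→B→C→A→E→City: bottleneck 2, flow now 13. (uses reverse residual edge)
No augmenting path remains; maximum flow = 13.
In the residual graph, reachable from Plant: {Plant, B}.
Min-cut edges: Plant→A (11), B→C (2); capacity 11 + 2 = 13.
This cut is saturated, so no flow can exceed 13.

13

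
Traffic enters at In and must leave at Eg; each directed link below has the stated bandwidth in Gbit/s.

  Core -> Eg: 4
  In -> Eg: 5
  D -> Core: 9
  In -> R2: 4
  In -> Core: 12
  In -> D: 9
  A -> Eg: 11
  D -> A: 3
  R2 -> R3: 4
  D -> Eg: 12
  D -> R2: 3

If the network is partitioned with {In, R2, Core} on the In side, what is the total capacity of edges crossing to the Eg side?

22

Edges leaving {In, R2, Core}: In→D (9), In→Eg (5), R2→R3 (4), Core→Eg (4).
Cut capacity = 9 + 5 + 4 + 4 = 22.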